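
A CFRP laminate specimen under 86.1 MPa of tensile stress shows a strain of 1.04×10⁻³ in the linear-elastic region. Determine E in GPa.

E = σ/ε = 86.1 MPa / 1.04×10⁻³ = 82790 MPa = 82.8 GPa.

82.8 GPa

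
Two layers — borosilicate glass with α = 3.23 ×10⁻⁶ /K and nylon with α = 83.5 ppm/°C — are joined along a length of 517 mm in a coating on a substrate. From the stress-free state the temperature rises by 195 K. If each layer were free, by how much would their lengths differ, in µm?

8090 µm

Δα = |3.23 − 83.5|×10⁻⁶/K = 80.3×10⁻⁶/K.
ΔL_mismatch = Δα·L·ΔT = 80.3×10⁻⁶ × 517.0 mm × 195.0 K = 8090 µm.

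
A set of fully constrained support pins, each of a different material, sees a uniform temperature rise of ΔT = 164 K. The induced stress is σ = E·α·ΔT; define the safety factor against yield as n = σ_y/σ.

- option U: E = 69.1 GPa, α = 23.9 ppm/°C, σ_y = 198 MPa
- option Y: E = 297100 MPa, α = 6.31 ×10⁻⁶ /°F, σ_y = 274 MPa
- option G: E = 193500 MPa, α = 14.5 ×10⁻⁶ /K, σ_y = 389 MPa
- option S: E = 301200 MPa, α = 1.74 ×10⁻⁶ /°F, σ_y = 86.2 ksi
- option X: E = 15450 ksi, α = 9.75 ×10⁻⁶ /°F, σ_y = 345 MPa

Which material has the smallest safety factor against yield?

option Y

With everything in SI (GPa, ×10⁻⁶/K, MPa):
  option U: E = 69.10, α = 23.9, σ_y = 198.0 → σ = 271 MPa, n = 0.731
  option Y: E = 297.1, α = 11.4, σ_y = 274.0 → σ = 553 MPa, n = 0.495
  option G: E = 193.5, α = 14.5, σ_y = 389.0 → σ = 460 MPa, n = 0.845
  option S: E = 301.2, α = 3.13, σ_y = 594.3 → σ = 155 MPa, n = 3.84
  option X: E = 106.5, α = 17.6, σ_y = 345.0 → σ = 307 MPa, n = 1.13
Option Y has the lowest safety factor, n = 0.495.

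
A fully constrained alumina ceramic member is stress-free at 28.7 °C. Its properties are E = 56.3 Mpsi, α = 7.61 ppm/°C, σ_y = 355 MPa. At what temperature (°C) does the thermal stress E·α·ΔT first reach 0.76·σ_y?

120 °C

E = 56.3 Mpsi = 388.2 GPa.
E·α·ΔT = 269.8 MPa ⇒ ΔT = 269.8 / (388.2×10³ × 7.61×10⁻⁶) = 91.33 K.
T = 28.7 + 91.33 = 120.0 °C.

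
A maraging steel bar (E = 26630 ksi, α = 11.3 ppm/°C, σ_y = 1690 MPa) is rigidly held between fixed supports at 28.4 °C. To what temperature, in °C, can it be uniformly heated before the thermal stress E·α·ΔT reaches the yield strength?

E = 26630 ksi = 183.6 GPa.
E·α·ΔT = 1690 MPa ⇒ ΔT = 1690 / (183.6×10³ × 11.3×10⁻⁶) = 814.6 K.
T = 28.4 + 814.6 = 843.0 °C.

843 °C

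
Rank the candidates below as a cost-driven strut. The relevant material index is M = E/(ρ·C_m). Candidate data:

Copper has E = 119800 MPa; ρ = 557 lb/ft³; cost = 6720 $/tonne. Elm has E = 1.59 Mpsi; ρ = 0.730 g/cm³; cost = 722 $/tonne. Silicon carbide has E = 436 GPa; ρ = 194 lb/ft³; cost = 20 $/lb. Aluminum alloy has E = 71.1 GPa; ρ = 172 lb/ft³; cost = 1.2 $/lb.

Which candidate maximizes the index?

In SI units:
  copper: E = 119.8 GPa, ρ = 8922 kg/m³, cost = 6.720 $/kg
  elm: E = 10.96 GPa, ρ = 730.0 kg/m³, cost = 0.7220 $/kg
  silicon carbide: E = 436.0 GPa, ρ = 3108 kg/m³, cost = 44.09 $/kg
  aluminum alloy: E = 71.10 GPa, ρ = 2755 kg/m³, cost = 2.646 $/kg
  elm: M = 20.8 MN·m per $
  aluminum alloy: M = 9.75 MN·m per $
  silicon carbide: M = 3.18 MN·m per $
  copper: M = 2.00 MN·m per $
Elm ranks first.

elm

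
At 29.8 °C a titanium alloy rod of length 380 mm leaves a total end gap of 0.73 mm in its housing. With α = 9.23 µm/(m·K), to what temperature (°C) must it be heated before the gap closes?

238 °C

α·L₀·ΔT = 0.73 mm ⇒ ΔT = 0.73 / (9.23×10⁻⁶ × 380.0) = 208.1 K.
T = 29.8 + 208.1 = 237.9 °C.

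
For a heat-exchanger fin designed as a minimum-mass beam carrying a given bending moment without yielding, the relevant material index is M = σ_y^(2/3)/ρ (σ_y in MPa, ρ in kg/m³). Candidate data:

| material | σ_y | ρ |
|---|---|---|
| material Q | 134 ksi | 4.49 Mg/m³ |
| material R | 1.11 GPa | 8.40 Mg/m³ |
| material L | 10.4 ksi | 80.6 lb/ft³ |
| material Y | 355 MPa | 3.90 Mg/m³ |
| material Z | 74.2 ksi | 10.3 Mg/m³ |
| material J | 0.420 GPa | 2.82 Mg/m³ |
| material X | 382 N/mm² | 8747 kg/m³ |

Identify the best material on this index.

material Q

Putting every candidate on a common basis:
  material Q: σ_y = 923.9 MPa, ρ = 4490 kg/m³
  material R: σ_y = 1110 MPa, ρ = 8400 kg/m³
  material L: σ_y = 71.71 MPa, ρ = 1291 kg/m³
  material Y: σ_y = 355.0 MPa, ρ = 3900 kg/m³
  material Z: σ_y = 511.6 MPa, ρ = 10300 kg/m³
  material J: σ_y = 420.0 MPa, ρ = 2820 kg/m³
  material X: σ_y = 382.0 MPa, ρ = 8747 kg/m³
  material Q: M = 21.1×10⁻³
  material J: M = 19.9×10⁻³
  material L: M = 13.4×10⁻³
  material Y: M = 12.9×10⁻³
  material R: M = 12.8×10⁻³
  material Z: M = 6.21×10⁻³
  material X: M = 6.02×10⁻³
Material Q ranks first.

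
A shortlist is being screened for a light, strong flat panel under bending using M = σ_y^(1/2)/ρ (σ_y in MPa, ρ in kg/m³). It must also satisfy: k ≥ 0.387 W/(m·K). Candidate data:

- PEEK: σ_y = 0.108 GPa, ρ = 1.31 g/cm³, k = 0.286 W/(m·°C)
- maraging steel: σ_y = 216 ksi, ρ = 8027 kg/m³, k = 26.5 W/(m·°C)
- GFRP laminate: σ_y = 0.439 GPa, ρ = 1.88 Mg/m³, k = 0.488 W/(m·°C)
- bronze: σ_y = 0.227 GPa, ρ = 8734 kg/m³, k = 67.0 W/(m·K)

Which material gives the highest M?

GFRP laminate

Screen on constraints: k ≥ 0.387 W/(m·K). Survivors: maraging steel, GFRP laminate, bronze.
Normalizing units and computing the index:
  maraging steel: σ_y = 1489 MPa, ρ = 8027 kg/m³
  GFRP laminate: σ_y = 439.0 MPa, ρ = 1880 kg/m³
  bronze: σ_y = 227.0 MPa, ρ = 8734 kg/m³
  GFRP laminate: M = 11.1×10⁻³
  maraging steel: M = 4.81×10⁻³
  bronze: M = 1.73×10⁻³
GFRP laminate ranks first.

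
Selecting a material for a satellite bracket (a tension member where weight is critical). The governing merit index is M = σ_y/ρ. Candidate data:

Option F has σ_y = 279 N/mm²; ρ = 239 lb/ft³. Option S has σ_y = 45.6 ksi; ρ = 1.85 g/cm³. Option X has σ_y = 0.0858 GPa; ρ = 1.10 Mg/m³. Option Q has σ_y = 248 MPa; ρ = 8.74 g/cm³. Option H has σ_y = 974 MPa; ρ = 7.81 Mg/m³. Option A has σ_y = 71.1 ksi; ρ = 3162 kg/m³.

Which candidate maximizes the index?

Convert each candidate to consistent units, then evaluate M:
  option F: σ_y = 279.0 MPa, ρ = 3828 kg/m³
  option S: σ_y = 314.4 MPa, ρ = 1850 kg/m³
  option X: σ_y = 85.80 MPa, ρ = 1100 kg/m³
  option Q: σ_y = 248.0 MPa, ρ = 8740 kg/m³
  option H: σ_y = 974.0 MPa, ρ = 7810 kg/m³
  option A: σ_y = 490.2 MPa, ρ = 3162 kg/m³
  option S: M = 170 kN·m/kg
  option A: M = 155 kN·m/kg
  option H: M = 125 kN·m/kg
  option X: M = 78.0 kN·m/kg
  option F: M = 72.9 kN·m/kg
  option Q: M = 28.4 kN·m/kg
Option S has the largest M.

option S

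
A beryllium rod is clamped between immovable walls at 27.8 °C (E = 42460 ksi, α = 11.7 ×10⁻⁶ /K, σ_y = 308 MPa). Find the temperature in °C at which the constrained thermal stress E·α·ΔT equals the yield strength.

E = 42460 ksi = 292.8 GPa.
E·α·ΔT = 308.0 MPa ⇒ ΔT = 308.0 / (292.8×10³ × 11.7×10⁻⁶) = 89.92 K.
T = 27.8 + 89.92 = 117.7 °C.

118 °C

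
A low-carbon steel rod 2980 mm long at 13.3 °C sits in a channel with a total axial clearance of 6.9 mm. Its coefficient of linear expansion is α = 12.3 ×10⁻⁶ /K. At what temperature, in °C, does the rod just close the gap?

202 °C

α·L₀·ΔT = 6.9 mm ⇒ ΔT = 6.9 / (12.3×10⁻⁶ × 2980.0) = 188.2 K.
T = 13.3 + 188.2 = 201.5 °C.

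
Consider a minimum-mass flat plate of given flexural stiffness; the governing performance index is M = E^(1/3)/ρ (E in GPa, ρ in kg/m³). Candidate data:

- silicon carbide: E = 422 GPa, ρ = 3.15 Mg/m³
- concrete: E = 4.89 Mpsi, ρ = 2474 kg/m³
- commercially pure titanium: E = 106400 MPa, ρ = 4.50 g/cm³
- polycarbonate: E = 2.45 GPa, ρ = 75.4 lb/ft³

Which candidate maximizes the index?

After converting to SI:
  silicon carbide: E = 422.0 GPa, ρ = 3150 kg/m³
  concrete: E = 33.72 GPa, ρ = 2474 kg/m³
  commercially pure titanium: E = 106.4 GPa, ρ = 4500 kg/m³
  polycarbonate: E = 2.450 GPa, ρ = 1208 kg/m³
  silicon carbide: M = 2.38×10⁻³
  concrete: M = 1.31×10⁻³
  polycarbonate: M = 1.12×10⁻³
  commercially pure titanium: M = 1.05×10⁻³
Silicon carbide ranks first.

silicon carbide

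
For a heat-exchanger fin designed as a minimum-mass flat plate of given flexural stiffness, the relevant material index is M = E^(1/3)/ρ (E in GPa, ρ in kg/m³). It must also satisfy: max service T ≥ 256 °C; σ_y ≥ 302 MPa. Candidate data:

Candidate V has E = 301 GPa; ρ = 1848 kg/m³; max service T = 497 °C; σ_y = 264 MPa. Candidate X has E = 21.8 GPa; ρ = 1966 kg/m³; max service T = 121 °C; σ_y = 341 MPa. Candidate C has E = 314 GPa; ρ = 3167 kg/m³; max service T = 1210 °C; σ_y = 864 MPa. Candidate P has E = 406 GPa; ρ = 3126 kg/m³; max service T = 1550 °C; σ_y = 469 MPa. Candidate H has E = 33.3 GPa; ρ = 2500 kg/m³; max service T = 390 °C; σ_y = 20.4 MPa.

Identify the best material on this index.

candidate P

Screen on constraints: max service T ≥ 256 °C; σ_y ≥ 302 MPa. Survivors: candidate C, candidate P.
Computing M directly (units already consistent):
  candidate P: M = 2.37×10⁻³
  candidate C: M = 2.15×10⁻³
Candidate P ranks first.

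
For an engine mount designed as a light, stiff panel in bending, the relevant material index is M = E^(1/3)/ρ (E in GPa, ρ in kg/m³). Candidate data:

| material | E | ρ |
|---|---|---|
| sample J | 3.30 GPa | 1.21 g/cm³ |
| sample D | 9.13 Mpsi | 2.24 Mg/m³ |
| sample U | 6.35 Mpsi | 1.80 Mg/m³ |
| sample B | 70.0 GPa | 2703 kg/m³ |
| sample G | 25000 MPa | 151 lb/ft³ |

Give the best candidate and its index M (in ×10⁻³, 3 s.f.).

Normalizing units and computing the index:
  sample J: E = 3.300 GPa, ρ = 1210 kg/m³
  sample D: E = 62.95 GPa, ρ = 2240 kg/m³
  sample U: E = 43.78 GPa, ρ = 1800 kg/m³
  sample B: E = 70.00 GPa, ρ = 2703 kg/m³
  sample G: E = 25.00 GPa, ρ = 2419 kg/m³
  sample U: M = 1.96×10⁻³
  sample D: M = 1.78×10⁻³
  sample B: M = 1.52×10⁻³
  sample J: M = 1.23×10⁻³
  sample G: M = 1.21×10⁻³
Sample U has the largest M.

sample U, M = 1.96×10⁻³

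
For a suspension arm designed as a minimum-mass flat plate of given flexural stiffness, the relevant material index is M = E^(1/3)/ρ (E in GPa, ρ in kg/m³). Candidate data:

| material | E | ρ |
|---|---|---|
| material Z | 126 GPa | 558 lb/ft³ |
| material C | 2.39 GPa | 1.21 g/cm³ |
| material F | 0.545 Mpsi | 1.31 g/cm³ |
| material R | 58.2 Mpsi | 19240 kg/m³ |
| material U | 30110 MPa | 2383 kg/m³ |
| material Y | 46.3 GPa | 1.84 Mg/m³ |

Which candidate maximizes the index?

After converting to SI:
  material Z: E = 126.0 GPa, ρ = 8938 kg/m³
  material C: E = 2.390 GPa, ρ = 1210 kg/m³
  material F: E = 3.758 GPa, ρ = 1310 kg/m³
  material R: E = 401.3 GPa, ρ = 19240 kg/m³
  material U: E = 30.11 GPa, ρ = 2383 kg/m³
  material Y: E = 46.30 GPa, ρ = 1840 kg/m³
  material Y: M = 1.95×10⁻³
  material U: M = 1.31×10⁻³
  material F: M = 1.19×10⁻³
  material C: M = 1.10×10⁻³
  material Z: M = 0.561×10⁻³
  material R: M = 0.383×10⁻³
The maximum is for material Y.

material Y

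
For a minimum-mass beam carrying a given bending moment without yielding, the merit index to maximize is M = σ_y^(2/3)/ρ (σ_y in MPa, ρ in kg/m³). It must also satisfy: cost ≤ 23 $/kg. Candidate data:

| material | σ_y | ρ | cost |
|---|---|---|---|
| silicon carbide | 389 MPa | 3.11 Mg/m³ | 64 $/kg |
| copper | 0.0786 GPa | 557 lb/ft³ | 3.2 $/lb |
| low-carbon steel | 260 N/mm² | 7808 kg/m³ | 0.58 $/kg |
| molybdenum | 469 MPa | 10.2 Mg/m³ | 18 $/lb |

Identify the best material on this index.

Screen on constraints: cost ≤ 23 $/kg. Survivors: copper, low-carbon steel.
Normalizing units and computing the index:
  copper: σ_y = 78.60 MPa, ρ = 8922 kg/m³
  low-carbon steel: σ_y = 260.0 MPa, ρ = 7808 kg/m³
  low-carbon steel: M = 5.22×10⁻³
  copper: M = 2.06×10⁻³
Low-carbon steel has the largest M.

low-carbon steel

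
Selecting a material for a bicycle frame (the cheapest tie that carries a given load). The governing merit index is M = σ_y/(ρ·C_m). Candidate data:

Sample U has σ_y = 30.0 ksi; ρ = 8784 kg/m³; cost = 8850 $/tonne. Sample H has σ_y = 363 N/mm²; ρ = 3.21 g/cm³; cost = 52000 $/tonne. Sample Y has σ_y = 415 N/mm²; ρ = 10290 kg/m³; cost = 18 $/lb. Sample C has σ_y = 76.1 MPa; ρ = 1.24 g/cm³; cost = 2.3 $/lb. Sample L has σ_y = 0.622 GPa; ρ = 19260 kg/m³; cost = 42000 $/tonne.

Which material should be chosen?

Convert each candidate to consistent units, then evaluate M:
  sample U: σ_y = 206.8 MPa, ρ = 8784 kg/m³, cost = 8.850 $/kg
  sample H: σ_y = 363.0 MPa, ρ = 3210 kg/m³, cost = 52.00 $/kg
  sample Y: σ_y = 415.0 MPa, ρ = 10290 kg/m³, cost = 39.68 $/kg
  sample C: σ_y = 76.10 MPa, ρ = 1240 kg/m³, cost = 5.071 $/kg
  sample L: σ_y = 622.0 MPa, ρ = 19260 kg/m³, cost = 42.00 $/kg
  sample C: M = 12.1 kN·m per $
  sample U: M = 2.66 kN·m per $
  sample H: M = 2.17 kN·m per $
  sample Y: M = 1.02 kN·m per $
  sample L: M = 0.769 kN·m per $
Highest index: sample C.

sample C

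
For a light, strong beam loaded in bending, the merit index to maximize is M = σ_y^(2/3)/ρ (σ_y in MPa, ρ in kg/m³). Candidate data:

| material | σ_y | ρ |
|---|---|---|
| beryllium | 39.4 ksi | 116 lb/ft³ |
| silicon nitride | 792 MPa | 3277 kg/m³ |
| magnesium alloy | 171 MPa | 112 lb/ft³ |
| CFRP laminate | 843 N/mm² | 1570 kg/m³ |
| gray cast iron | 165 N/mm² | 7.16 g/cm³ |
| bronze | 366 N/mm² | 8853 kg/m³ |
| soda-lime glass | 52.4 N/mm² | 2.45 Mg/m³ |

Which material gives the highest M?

CFRP laminate

After converting to SI:
  beryllium: σ_y = 271.7 MPa, ρ = 1858 kg/m³
  silicon nitride: σ_y = 792.0 MPa, ρ = 3277 kg/m³
  magnesium alloy: σ_y = 171.0 MPa, ρ = 1794 kg/m³
  CFRP laminate: σ_y = 843.0 MPa, ρ = 1570 kg/m³
  gray cast iron: σ_y = 165.0 MPa, ρ = 7160 kg/m³
  bronze: σ_y = 366.0 MPa, ρ = 8853 kg/m³
  soda-lime glass: σ_y = 52.40 MPa, ρ = 2450 kg/m³
  CFRP laminate: M = 56.8×10⁻³
  silicon nitride: M = 26.1×10⁻³
  beryllium: M = 22.6×10⁻³
  magnesium alloy: M = 17.2×10⁻³
  bronze: M = 5.78×10⁻³
  soda-lime glass: M = 5.72×10⁻³
  gray cast iron: M = 4.20×10⁻³
Highest index: CFRP laminate.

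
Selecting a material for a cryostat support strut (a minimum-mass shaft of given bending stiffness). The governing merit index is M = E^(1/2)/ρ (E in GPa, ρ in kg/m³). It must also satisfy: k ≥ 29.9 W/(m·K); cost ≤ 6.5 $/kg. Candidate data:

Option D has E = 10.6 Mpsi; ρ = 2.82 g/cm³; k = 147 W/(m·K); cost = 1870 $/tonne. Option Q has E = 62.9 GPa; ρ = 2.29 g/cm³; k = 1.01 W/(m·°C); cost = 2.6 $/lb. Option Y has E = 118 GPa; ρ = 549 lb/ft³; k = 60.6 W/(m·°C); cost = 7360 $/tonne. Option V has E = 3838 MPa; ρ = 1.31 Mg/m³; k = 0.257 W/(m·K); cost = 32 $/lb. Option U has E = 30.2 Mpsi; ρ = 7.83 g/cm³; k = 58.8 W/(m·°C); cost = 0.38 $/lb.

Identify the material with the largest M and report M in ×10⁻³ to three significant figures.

option D, M = 3.03×10⁻³

Screen on constraints: k ≥ 29.9 W/(m·K); cost ≤ 6.5 $/kg. Survivors: option D, option U.
After converting to SI:
  option D: E = 73.08 GPa, ρ = 2820 kg/m³
  option U: E = 208.2 GPa, ρ = 7830 kg/m³
  option D: M = 3.03×10⁻³
  option U: M = 1.84×10⁻³
Option D ranks first.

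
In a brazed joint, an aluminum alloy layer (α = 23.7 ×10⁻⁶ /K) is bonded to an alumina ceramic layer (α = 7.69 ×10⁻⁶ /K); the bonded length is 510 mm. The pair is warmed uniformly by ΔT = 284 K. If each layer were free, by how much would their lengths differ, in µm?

Δα = |23.7 − 7.69|×10⁻⁶/K = 16.0×10⁻⁶/K.
ΔL_mismatch = Δα·L·ΔT = 16.0×10⁻⁶ × 510.0 mm × 284.0 K = 2320 µm.

2320 µm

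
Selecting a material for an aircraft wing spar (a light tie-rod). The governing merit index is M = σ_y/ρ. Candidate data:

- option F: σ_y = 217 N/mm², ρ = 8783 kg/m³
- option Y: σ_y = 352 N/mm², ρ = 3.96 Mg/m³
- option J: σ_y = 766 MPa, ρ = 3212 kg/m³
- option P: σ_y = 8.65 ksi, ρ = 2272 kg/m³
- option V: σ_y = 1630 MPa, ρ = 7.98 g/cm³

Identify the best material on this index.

option J

After converting to SI:
  option F: σ_y = 217.0 MPa, ρ = 8783 kg/m³
  option Y: σ_y = 352.0 MPa, ρ = 3960 kg/m³
  option J: σ_y = 766.0 MPa, ρ = 3212 kg/m³
  option P: σ_y = 59.64 MPa, ρ = 2272 kg/m³
  option V: σ_y = 1630 MPa, ρ = 7980 kg/m³
  option J: M = 238 kN·m/kg
  option V: M = 204 kN·m/kg
  option Y: M = 88.9 kN·m/kg
  option P: M = 26.2 kN·m/kg
  option F: M = 24.7 kN·m/kg
The maximum is for option J.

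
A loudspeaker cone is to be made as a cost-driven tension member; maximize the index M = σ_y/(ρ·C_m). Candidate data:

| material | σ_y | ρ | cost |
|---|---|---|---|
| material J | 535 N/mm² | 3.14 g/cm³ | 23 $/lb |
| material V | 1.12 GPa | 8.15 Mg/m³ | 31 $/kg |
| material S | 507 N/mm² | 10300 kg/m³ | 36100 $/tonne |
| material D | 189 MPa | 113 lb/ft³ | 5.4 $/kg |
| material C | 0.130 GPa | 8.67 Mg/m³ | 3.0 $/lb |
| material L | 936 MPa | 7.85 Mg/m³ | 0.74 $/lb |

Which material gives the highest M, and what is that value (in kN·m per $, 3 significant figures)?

Convert each candidate to consistent units, then evaluate M:
  material J: σ_y = 535.0 MPa, ρ = 3140 kg/m³, cost = 50.71 $/kg
  material V: σ_y = 1120 MPa, ρ = 8150 kg/m³, cost = 31.00 $/kg
  material S: σ_y = 507.0 MPa, ρ = 10300 kg/m³, cost = 36.10 $/kg
  material D: σ_y = 189.0 MPa, ρ = 1810 kg/m³, cost = 5.400 $/kg
  material C: σ_y = 130.0 MPa, ρ = 8670 kg/m³, cost = 6.614 $/kg
  material L: σ_y = 936.0 MPa, ρ = 7850 kg/m³, cost = 1.631 $/kg
  material L: M = 73.1 kN·m per $
  material D: M = 19.3 kN·m per $
  material V: M = 4.43 kN·m per $
  material J: M = 3.36 kN·m per $
  material C: M = 2.27 kN·m per $
  material S: M = 1.36 kN·m per $
Highest index: material L.

material L, M = 73.1 kN·m per $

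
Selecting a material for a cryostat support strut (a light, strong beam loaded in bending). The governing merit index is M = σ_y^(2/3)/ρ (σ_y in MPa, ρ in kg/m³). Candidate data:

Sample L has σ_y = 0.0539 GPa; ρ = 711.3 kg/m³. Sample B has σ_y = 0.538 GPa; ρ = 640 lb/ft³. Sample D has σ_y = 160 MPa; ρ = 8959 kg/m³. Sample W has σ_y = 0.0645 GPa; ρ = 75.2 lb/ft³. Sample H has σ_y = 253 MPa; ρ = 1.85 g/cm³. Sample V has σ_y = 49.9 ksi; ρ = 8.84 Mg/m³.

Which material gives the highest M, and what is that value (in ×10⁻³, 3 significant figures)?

sample H, M = 21.6×10⁻³

In SI units:
  sample L: σ_y = 53.90 MPa, ρ = 711.3 kg/m³
  sample B: σ_y = 538.0 MPa, ρ = 10250 kg/m³
  sample D: σ_y = 160.0 MPa, ρ = 8959 kg/m³
  sample W: σ_y = 64.50 MPa, ρ = 1205 kg/m³
  sample H: σ_y = 253.0 MPa, ρ = 1850 kg/m³
  sample V: σ_y = 344.0 MPa, ρ = 8840 kg/m³
  sample H: M = 21.6×10⁻³
  sample L: M = 20.1×10⁻³
  sample W: M = 13.4×10⁻³
  sample B: M = 6.45×10⁻³
  sample V: M = 5.55×10⁻³
  sample D: M = 3.29×10⁻³
The maximum is for sample H.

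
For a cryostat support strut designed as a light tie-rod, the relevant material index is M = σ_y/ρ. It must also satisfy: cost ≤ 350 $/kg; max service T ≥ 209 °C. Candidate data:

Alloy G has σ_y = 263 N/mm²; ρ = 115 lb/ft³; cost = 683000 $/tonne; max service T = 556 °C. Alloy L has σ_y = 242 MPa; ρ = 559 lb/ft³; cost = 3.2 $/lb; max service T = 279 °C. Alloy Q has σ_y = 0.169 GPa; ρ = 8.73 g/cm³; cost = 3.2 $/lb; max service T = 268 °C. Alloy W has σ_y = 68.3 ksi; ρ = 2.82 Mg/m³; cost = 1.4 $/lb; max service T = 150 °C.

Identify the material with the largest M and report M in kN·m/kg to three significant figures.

alloy L, M = 27.0 kN·m/kg

Screen on constraints: cost ≤ 350 $/kg; max service T ≥ 209 °C. Survivors: alloy L, alloy Q.
Convert each candidate to consistent units, then evaluate M:
  alloy L: σ_y = 242.0 MPa, ρ = 8954 kg/m³
  alloy Q: σ_y = 169.0 MPa, ρ = 8730 kg/m³
  alloy L: M = 27.0 kN·m/kg
  alloy Q: M = 19.4 kN·m/kg
Alloy L has the largest M.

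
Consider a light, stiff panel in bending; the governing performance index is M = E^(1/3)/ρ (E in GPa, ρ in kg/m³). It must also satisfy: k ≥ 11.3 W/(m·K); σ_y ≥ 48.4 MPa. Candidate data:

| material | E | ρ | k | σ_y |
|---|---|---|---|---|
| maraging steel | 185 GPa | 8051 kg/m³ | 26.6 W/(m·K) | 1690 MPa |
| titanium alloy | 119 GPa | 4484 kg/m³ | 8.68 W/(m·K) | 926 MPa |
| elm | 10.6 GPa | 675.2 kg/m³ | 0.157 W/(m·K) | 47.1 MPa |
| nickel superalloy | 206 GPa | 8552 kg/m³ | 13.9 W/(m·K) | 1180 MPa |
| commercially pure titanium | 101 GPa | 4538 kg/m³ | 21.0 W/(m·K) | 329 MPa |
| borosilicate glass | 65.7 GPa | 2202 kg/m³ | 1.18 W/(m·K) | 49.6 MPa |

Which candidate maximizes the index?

commercially pure titanium

Screen on constraints: k ≥ 11.3 W/(m·K); σ_y ≥ 48.4 MPa. Survivors: maraging steel, nickel superalloy, commercially pure titanium.
Computing M directly (units already consistent):
  commercially pure titanium: M = 1.03×10⁻³
  maraging steel: M = 0.708×10⁻³
  nickel superalloy: M = 0.691×10⁻³
Commercially pure titanium ranks first.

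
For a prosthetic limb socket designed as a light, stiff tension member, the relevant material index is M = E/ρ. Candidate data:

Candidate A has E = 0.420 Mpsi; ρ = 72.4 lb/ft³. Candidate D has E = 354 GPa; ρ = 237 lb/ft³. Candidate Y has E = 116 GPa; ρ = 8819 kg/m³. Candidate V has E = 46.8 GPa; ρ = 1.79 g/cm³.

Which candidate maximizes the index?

candidate D

Normalizing units and computing the index:
  candidate A: E = 2.896 GPa, ρ = 1160 kg/m³
  candidate D: E = 354.0 GPa, ρ = 3796 kg/m³
  candidate Y: E = 116.0 GPa, ρ = 8819 kg/m³
  candidate V: E = 46.80 GPa, ρ = 1790 kg/m³
  candidate D: M = 93.2 MN·m/kg
  candidate V: M = 26.1 MN·m/kg
  candidate Y: M = 13.2 MN·m/kg
  candidate A: M = 2.50 MN·m/kg
The maximum is for candidate D.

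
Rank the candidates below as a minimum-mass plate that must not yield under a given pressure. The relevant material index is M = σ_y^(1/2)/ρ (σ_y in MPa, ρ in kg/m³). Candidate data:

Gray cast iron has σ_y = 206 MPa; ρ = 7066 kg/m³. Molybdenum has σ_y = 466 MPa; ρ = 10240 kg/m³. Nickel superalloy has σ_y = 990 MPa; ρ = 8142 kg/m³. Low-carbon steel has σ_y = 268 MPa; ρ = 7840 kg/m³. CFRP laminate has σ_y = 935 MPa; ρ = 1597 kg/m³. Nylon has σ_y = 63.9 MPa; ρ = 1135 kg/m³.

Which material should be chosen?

CFRP laminate

Evaluate M for each candidate:
  CFRP laminate: M = 19.1×10⁻³
  nylon: M = 7.04×10⁻³
  nickel superalloy: M = 3.86×10⁻³
  molybdenum: M = 2.11×10⁻³
  low-carbon steel: M = 2.09×10⁻³
  gray cast iron: M = 2.03×10⁻³
CFRP laminate has the largest M.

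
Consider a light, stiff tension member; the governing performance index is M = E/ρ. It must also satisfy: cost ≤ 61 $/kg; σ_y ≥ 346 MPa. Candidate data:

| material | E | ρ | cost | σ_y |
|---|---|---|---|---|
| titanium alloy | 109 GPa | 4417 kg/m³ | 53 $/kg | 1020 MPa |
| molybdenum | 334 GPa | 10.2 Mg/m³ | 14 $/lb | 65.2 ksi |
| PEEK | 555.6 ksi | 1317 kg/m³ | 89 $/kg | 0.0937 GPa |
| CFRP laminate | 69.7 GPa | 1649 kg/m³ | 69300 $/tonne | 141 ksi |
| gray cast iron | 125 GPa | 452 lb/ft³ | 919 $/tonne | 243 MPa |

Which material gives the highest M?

molybdenum

Screen on constraints: cost ≤ 61 $/kg; σ_y ≥ 346 MPa. Survivors: titanium alloy, molybdenum.
After converting to SI:
  titanium alloy: E = 109.0 GPa, ρ = 4417 kg/m³
  molybdenum: E = 334.0 GPa, ρ = 10200 kg/m³
  molybdenum: M = 32.7 MN·m/kg
  titanium alloy: M = 24.7 MN·m/kg
Molybdenum has the largest M.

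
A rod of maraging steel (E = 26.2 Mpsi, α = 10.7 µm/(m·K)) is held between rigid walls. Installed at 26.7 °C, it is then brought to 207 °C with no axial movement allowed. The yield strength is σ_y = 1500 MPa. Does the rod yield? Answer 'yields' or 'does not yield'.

does not yield

E = 26.2 Mpsi = 180.6 GPa.
ΔT = 180.3 K. Constrained thermal stress σ = E·α·ΔT = 180.6×10³ MPa × 10.7×10⁻⁶ × 180.3 = 348 MPa (compressive).
Compare to σ_y = 1500 MPa: σ < σ_y, so it does not yield.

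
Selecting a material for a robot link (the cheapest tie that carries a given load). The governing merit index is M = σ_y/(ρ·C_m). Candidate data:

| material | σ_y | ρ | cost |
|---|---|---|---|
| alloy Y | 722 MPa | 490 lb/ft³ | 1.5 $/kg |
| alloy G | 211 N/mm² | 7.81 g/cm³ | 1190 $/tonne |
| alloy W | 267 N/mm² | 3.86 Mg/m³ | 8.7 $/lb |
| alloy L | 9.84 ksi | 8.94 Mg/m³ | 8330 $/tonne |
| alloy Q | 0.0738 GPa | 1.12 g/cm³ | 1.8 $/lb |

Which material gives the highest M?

alloy Y

After converting to SI:
  alloy Y: σ_y = 722.0 MPa, ρ = 7849 kg/m³, cost = 1.500 $/kg
  alloy G: σ_y = 211.0 MPa, ρ = 7810 kg/m³, cost = 1.190 $/kg
  alloy W: σ_y = 267.0 MPa, ρ = 3860 kg/m³, cost = 19.18 $/kg
  alloy L: σ_y = 67.84 MPa, ρ = 8940 kg/m³, cost = 8.330 $/kg
  alloy Q: σ_y = 73.80 MPa, ρ = 1120 kg/m³, cost = 3.968 $/kg
  alloy Y: M = 61.3 kN·m per $
  alloy G: M = 22.7 kN·m per $
  alloy Q: M = 16.6 kN·m per $
  alloy W: M = 3.61 kN·m per $
  alloy L: M = 0.911 kN·m per $
Highest index: alloy Y.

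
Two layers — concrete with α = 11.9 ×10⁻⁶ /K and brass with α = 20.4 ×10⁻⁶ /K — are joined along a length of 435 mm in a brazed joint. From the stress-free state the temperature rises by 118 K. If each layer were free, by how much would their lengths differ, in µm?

436 µm

Δα = |11.9 − 20.4|×10⁻⁶/K = 8.50×10⁻⁶/K.
ΔL_mismatch = Δα·L·ΔT = 8.50×10⁻⁶ × 435.0 mm × 118.0 K = 436 µm.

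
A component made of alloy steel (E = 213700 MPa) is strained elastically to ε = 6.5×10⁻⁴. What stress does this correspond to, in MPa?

E = 213700 MPa = 213.7 GPa.
σ = E·ε = 213700 MPa × 6.5×10⁻⁴ = 139 MPa.

139 MPa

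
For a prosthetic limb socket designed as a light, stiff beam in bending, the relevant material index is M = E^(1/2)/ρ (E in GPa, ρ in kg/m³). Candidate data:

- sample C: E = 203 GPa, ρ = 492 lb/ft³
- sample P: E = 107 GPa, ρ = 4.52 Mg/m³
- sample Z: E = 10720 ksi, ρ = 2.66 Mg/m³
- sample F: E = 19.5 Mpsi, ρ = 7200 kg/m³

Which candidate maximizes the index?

In SI units:
  sample C: E = 203.0 GPa, ρ = 7881 kg/m³
  sample P: E = 107.0 GPa, ρ = 4520 kg/m³
  sample Z: E = 73.91 GPa, ρ = 2660 kg/m³
  sample F: E = 134.4 GPa, ρ = 7200 kg/m³
  sample Z: M = 3.23×10⁻³
  sample P: M = 2.29×10⁻³
  sample C: M = 1.81×10⁻³
  sample F: M = 1.61×10⁻³
Sample Z ranks first.

sample Z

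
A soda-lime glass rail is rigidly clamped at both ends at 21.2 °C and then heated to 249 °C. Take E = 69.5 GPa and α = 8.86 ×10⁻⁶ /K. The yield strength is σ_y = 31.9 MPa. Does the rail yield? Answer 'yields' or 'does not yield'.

ΔT = 227.8 K. Constrained thermal stress σ = E·α·ΔT = 69.50×10³ MPa × 8.86×10⁻⁶ × 227.8 = 140 MPa (compressive).
Compare to σ_y = 31.9 MPa: σ ≥ σ_y, so it yields.

yields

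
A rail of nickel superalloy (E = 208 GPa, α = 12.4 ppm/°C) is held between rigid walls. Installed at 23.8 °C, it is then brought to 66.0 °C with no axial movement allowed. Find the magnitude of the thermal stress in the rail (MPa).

ΔT = 42.20 K. Constrained thermal stress σ = E·α·ΔT = 208.0×10³ MPa × 12.4×10⁻⁶ × 42.20 = 109 MPa (compressive).

109 MPa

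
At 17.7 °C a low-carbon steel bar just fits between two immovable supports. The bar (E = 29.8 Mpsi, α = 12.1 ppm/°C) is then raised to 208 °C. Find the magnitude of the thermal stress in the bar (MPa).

473 MPa

E = 29.8 Mpsi = 205.5 GPa.
ΔT = 190.3 K. Constrained thermal stress σ = E·α·ΔT = 205.5×10³ MPa × 12.1×10⁻⁶ × 190.3 = 473 MPa (compressive).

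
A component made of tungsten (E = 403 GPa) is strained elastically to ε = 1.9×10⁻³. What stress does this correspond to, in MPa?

766 MPa

σ = E·ε = 403000 MPa × 1.9×10⁻³ = 766 MPa.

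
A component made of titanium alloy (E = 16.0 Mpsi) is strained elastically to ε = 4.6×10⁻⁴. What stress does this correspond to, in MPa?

E = 16.0 Mpsi = 110.3 GPa.
σ = E·ε = 110300 MPa × 4.6×10⁻⁴ = 50.7 MPa.

50.7 MPa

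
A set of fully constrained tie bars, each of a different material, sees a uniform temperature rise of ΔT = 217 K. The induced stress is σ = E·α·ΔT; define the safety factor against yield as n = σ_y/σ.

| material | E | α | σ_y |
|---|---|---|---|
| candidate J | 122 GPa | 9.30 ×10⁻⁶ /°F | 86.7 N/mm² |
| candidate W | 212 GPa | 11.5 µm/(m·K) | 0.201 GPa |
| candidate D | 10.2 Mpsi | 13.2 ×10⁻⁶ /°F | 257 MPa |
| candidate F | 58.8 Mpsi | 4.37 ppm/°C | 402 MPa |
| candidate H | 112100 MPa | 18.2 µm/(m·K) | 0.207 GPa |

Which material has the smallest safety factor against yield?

candidate J

With everything in SI (GPa, ×10⁻⁶/K, MPa):
  candidate J: E = 122.0, α = 16.7, σ_y = 86.70 → σ = 443 MPa, n = 0.196
  candidate W: E = 212.0, α = 11.5, σ_y = 201.0 → σ = 529 MPa, n = 0.380
  candidate D: E = 70.33, α = 23.8, σ_y = 257.0 → σ = 363 MPa, n = 0.709
  candidate F: E = 405.4, α = 4.37, σ_y = 402.0 → σ = 384 MPa, n = 1.05
  candidate H: E = 112.1, α = 18.2, σ_y = 207.0 → σ = 443 MPa, n = 0.468
Candidate J has the lowest safety factor, n = 0.196.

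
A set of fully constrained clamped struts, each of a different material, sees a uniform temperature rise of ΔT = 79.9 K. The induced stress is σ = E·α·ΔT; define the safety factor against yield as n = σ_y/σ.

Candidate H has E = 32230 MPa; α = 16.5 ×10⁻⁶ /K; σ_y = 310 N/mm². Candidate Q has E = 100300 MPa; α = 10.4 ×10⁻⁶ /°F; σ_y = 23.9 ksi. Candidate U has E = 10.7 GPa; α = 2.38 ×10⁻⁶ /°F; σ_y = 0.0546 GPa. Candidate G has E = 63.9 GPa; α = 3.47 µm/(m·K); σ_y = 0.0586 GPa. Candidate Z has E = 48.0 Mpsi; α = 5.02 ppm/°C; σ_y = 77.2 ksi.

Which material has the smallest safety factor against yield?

Converting E to GPa, α to ×10⁻⁶/K, σ_y to MPa, then σ and n for each:
  candidate H: E = 32.23, α = 16.5, σ_y = 310.0 → σ = 42.5 MPa, n = 7.30
  candidate Q: E = 100.3, α = 18.7, σ_y = 164.8 → σ = 150 MPa, n = 1.10
  candidate U: E = 10.70, α = 4.28, σ_y = 54.60 → σ = 3.66 MPa, n = 14.9
  candidate G: E = 63.90, α = 3.47, σ_y = 58.60 → σ = 17.7 MPa, n = 3.31
  candidate Z: E = 330.9, α = 5.02, σ_y = 532.3 → σ = 133 MPa, n = 4.01
The minimum is candidate Q at n = 1.10.

candidate Q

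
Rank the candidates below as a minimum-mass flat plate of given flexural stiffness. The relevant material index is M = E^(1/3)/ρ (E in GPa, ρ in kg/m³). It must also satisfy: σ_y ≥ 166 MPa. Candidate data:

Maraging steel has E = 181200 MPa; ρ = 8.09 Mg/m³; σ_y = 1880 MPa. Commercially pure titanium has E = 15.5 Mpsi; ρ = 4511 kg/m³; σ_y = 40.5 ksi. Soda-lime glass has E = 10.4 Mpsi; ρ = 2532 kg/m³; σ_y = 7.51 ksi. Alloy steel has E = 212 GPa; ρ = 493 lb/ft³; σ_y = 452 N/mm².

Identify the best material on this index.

Screen on constraints: σ_y ≥ 166 MPa. Survivors: maraging steel, commercially pure titanium, alloy steel.
Putting every candidate on a common basis:
  maraging steel: E = 181.2 GPa, ρ = 8090 kg/m³
  commercially pure titanium: E = 106.9 GPa, ρ = 4511 kg/m³
  alloy steel: E = 212.0 GPa, ρ = 7897 kg/m³
  commercially pure titanium: M = 1.05×10⁻³
  alloy steel: M = 0.755×10⁻³
  maraging steel: M = 0.699×10⁻³
The maximum is for commercially pure titanium.

commercially pure titanium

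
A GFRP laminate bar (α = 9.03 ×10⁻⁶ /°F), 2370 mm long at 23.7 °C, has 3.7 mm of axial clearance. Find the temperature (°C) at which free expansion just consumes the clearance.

α = 9.03×10⁻⁶/°F × 9/5 = 16.3×10⁻⁶/K.
α·L₀·ΔT = 3.7 mm ⇒ ΔT = 3.7 / (16.3×10⁻⁶ × 2370.0) = 96.05 K.
T = 23.7 + 96.05 = 119.7 °C.

120 °C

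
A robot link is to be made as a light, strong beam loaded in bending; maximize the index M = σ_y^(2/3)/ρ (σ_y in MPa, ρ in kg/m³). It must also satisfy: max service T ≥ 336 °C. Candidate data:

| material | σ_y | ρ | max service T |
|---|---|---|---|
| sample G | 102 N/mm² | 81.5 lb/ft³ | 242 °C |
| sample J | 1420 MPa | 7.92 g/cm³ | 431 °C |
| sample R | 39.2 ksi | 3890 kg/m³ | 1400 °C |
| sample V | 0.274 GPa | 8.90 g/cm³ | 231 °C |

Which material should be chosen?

sample J

Screen on constraints: max service T ≥ 336 °C. Survivors: sample J, sample R.
In SI units:
  sample J: σ_y = 1420 MPa, ρ = 7920 kg/m³
  sample R: σ_y = 270.3 MPa, ρ = 3890 kg/m³
  sample J: M = 16.0×10⁻³
  sample R: M = 10.7×10⁻³
Highest index: sample J.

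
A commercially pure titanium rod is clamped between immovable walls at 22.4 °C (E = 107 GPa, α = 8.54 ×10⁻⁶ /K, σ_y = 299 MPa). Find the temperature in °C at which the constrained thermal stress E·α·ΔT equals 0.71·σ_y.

255 °C

E·α·ΔT = 212.3 MPa ⇒ ΔT = 212.3 / (107.0×10³ × 8.54×10⁻⁶) = 232.3 K.
T = 22.4 + 232.3 = 254.7 °C.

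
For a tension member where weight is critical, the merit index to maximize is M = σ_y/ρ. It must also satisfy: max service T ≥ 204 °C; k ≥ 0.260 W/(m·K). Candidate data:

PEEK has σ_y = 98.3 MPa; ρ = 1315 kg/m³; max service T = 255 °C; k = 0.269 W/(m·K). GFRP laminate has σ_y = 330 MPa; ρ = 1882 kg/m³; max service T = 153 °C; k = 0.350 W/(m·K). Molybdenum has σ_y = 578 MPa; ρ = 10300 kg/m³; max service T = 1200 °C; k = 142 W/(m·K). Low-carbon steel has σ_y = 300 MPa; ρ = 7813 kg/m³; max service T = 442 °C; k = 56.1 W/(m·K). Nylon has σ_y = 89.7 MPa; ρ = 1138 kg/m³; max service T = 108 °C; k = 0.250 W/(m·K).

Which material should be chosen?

Screen on constraints: max service T ≥ 204 °C; k ≥ 0.260 W/(m·K). Survivors: PEEK, molybdenum, low-carbon steel.
Per-candidate index values:
  PEEK: M = 74.8 kN·m/kg
  molybdenum: M = 56.1 kN·m/kg
  low-carbon steel: M = 38.4 kN·m/kg
The maximum is for PEEK.

PEEK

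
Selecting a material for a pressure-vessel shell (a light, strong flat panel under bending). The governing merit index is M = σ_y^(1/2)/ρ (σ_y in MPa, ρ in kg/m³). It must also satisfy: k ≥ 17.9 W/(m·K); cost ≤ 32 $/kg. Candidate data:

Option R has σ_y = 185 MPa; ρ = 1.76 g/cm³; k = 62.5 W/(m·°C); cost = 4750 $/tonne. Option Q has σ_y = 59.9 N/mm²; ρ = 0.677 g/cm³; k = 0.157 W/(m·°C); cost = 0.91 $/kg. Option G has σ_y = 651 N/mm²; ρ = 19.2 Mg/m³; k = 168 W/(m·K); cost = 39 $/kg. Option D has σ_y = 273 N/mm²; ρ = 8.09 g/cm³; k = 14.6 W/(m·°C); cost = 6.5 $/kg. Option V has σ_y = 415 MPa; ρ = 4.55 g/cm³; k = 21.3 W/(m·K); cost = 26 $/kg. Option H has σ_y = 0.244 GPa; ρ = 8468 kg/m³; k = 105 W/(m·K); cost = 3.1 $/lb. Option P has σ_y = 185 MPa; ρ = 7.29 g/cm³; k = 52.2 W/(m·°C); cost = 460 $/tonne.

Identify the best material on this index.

option R

Screen on constraints: k ≥ 17.9 W/(m·K); cost ≤ 32 $/kg. Survivors: option R, option V, option H, option P.
Putting every candidate on a common basis:
  option R: σ_y = 185.0 MPa, ρ = 1760 kg/m³
  option V: σ_y = 415.0 MPa, ρ = 4550 kg/m³
  option H: σ_y = 244.0 MPa, ρ = 8468 kg/m³
  option P: σ_y = 185.0 MPa, ρ = 7290 kg/m³
  option R: M = 7.73×10⁻³
  option V: M = 4.48×10⁻³
  option P: M = 1.87×10⁻³
  option H: M = 1.84×10⁻³
Option R has the largest M.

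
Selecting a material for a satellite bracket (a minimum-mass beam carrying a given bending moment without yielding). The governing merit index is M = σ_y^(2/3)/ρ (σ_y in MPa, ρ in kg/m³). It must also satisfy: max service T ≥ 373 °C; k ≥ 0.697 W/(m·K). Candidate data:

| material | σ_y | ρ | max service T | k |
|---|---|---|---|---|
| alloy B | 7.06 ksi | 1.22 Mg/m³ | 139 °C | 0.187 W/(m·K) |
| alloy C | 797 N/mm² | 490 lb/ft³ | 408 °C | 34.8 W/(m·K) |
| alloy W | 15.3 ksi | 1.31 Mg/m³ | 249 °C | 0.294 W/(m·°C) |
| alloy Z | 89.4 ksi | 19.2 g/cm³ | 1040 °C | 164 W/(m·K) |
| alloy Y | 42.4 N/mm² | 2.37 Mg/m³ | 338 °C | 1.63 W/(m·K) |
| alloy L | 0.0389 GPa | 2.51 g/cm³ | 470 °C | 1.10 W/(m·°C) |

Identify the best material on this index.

alloy C

Screen on constraints: max service T ≥ 373 °C; k ≥ 0.697 W/(m·K). Survivors: alloy C, alloy Z, alloy L.
In SI units:
  alloy C: σ_y = 797.0 MPa, ρ = 7849 kg/m³
  alloy Z: σ_y = 616.4 MPa, ρ = 19200 kg/m³
  alloy L: σ_y = 38.90 MPa, ρ = 2510 kg/m³
  alloy C: M = 11.0×10⁻³
  alloy L: M = 4.57×10⁻³
  alloy Z: M = 3.77×10⁻³
Highest index: alloy C.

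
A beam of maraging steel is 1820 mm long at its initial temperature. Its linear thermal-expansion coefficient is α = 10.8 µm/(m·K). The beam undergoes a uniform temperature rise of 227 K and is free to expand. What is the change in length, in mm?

4.46 mm

ΔL = α·L₀·ΔT = 10.8×10⁻⁶ × 1820 mm × 227.0 K = 4.46 mm.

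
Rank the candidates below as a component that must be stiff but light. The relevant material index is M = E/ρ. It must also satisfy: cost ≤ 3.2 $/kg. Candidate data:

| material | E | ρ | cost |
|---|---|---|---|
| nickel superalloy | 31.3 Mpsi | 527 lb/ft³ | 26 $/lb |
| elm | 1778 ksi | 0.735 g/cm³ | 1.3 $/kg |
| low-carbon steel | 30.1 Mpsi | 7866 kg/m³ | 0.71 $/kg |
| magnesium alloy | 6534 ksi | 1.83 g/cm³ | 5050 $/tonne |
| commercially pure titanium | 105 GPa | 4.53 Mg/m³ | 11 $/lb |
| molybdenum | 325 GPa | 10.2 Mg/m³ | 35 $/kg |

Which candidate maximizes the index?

Screen on constraints: cost ≤ 3.2 $/kg. Survivors: elm, low-carbon steel.
After converting to SI:
  elm: E = 12.26 GPa, ρ = 735.0 kg/m³
  low-carbon steel: E = 207.5 GPa, ρ = 7866 kg/m³
  low-carbon steel: M = 26.4 MN·m/kg
  elm: M = 16.7 MN·m/kg
The maximum is for low-carbon steel.

low-carbon steel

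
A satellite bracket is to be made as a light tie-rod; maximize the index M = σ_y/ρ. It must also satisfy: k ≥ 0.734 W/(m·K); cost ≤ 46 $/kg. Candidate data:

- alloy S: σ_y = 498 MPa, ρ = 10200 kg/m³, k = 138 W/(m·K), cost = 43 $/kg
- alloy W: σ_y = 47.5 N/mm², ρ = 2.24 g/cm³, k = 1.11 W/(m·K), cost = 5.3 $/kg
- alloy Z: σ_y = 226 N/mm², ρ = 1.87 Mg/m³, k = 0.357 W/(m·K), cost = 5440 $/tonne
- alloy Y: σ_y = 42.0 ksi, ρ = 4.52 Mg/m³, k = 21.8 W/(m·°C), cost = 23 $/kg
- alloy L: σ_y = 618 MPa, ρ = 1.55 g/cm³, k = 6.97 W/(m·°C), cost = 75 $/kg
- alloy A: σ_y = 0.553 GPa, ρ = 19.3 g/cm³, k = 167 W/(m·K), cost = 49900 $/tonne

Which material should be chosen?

Screen on constraints: k ≥ 0.734 W/(m·K); cost ≤ 46 $/kg. Survivors: alloy S, alloy W, alloy Y.
Normalizing units and computing the index:
  alloy S: σ_y = 498.0 MPa, ρ = 10200 kg/m³
  alloy W: σ_y = 47.50 MPa, ρ = 2240 kg/m³
  alloy Y: σ_y = 289.6 MPa, ρ = 4520 kg/m³
  alloy Y: M = 64.1 kN·m/kg
  alloy S: M = 48.8 kN·m/kg
  alloy W: M = 21.2 kN·m/kg
The maximum is for alloy Y.

alloy Y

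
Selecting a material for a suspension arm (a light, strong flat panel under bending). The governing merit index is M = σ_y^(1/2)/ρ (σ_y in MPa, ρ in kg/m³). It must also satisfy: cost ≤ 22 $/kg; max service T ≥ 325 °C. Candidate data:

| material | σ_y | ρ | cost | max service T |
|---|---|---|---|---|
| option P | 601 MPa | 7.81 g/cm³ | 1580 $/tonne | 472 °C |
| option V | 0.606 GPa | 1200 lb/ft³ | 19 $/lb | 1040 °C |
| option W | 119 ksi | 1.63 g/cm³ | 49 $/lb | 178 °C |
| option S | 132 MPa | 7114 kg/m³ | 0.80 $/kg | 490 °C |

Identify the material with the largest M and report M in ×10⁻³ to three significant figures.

option P, M = 3.14×10⁻³

Screen on constraints: cost ≤ 22 $/kg; max service T ≥ 325 °C. Survivors: option P, option S.
After converting to SI:
  option P: σ_y = 601.0 MPa, ρ = 7810 kg/m³
  option S: σ_y = 132.0 MPa, ρ = 7114 kg/m³
  option P: M = 3.14×10⁻³
  option S: M = 1.62×10⁻³
Highest index: option P.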